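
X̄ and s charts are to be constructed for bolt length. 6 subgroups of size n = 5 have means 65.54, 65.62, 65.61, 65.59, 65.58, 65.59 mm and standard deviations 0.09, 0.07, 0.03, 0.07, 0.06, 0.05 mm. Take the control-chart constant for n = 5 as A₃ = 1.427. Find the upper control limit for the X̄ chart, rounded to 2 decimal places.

65.68

X̄̄ = (65.54 + 65.62 + 65.61 + 65.59 + 65.58 + 65.59) / 6 = 65.5883
s̄ = (0.09 + 0.07 + 0.03 + 0.07 + 0.06 + 0.05) / 6 = 0.0617
UCL = X̄̄ + A₃·s̄ = 65.5883 + 1.427 × 0.0617 = 65.6763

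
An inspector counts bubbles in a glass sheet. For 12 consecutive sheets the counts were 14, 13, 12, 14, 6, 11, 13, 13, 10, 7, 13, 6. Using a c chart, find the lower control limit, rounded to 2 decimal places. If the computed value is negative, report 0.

c̄ = (14 + 13 + 12 + 14 + 6 + 11 + 13 + 13 + 10 + 7 + 13 + 6) / 12 = 132 / 12 = 11.0000
LCL = c̄ − 3√c̄ = 11.0000 − 3 × 3.3166 = 1.0501

1.05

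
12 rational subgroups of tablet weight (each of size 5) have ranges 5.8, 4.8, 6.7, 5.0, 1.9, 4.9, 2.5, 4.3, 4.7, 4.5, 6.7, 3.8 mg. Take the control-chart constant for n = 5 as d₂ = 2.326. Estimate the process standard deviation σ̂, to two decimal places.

1.99

R̄ = (5.8 + 4.8 + 6.7 + 5.0 + 1.9 + 4.9 + 2.5 + 4.3 + 4.7 + 4.5 + 6.7 + 3.8) / 12 = 4.6333
σ̂ = R̄ / d₂ = 4.6333 / 2.326 = 1.9920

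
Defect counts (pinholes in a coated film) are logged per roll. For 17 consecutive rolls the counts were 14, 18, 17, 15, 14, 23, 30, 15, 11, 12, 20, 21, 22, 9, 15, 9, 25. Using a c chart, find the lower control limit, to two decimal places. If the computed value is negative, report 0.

c̄ = (14 + 18 + 17 + 15 + 14 + 23 + 30 + 15 + 11 + 12 + 20 + 21 + 22 + 9 + 15 + 9 + 25) / 17 = 290 / 17 = 17.0588
LCL = c̄ − 3√c̄ = 17.0588 − 3 × 4.1302 = 4.6681

4.67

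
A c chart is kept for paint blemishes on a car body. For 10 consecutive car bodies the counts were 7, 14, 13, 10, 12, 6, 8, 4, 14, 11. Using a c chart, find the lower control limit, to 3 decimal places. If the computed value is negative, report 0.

c̄ = (7 + 14 + 13 + 10 + 12 + 6 + 8 + 4 + 14 + 11) / 10 = 99 / 10 = 9.9000
LCL = c̄ − 3√c̄ = 9.9000 − 3 × 3.1464 = 0.4607

0.461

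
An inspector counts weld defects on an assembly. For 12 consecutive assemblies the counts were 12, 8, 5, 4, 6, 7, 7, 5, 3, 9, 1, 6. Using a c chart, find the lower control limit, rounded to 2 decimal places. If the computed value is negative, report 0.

c̄ = (12 + 8 + 5 + 4 + 6 + 7 + 7 + 5 + 3 + 9 + 1 + 6) / 12 = 73 / 12 = 6.0833
LCL = c̄ − 3√c̄ = 6.0833 − 3 × 2.4664 = -1.3160 → 0 (cannot be negative)

0.00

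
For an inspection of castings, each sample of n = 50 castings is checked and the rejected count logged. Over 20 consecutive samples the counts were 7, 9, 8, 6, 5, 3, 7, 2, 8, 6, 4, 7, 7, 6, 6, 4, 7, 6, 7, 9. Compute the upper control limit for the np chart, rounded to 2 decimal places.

13.19

p̄ = Σdᵢ / (k·n) = 124 / (20 × 50) = 0.12400
UCL = np̄ + 3·√(np̄(1−p̄)) = 6.2000 + 3 × √(6.2000×0.87600) = 6.2000 + 3 × 2.3305 = 13.1915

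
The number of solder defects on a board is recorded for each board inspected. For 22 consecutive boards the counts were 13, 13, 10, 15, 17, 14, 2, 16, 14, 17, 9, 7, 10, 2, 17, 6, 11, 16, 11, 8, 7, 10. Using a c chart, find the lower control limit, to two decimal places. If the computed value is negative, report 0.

1.13

c̄ = (13 + 13 + 10 + 15 + 17 + 14 + 2 + 16 + 14 + 17 + 9 + 7 + 10 + 2 + 17 + 6 + 11 + 16 + 11 + 8 + 7 + 10) / 22 = 245 / 22 = 11.1364
LCL = c̄ − 3√c̄ = 11.1364 − 3 × 3.3371 = 1.1250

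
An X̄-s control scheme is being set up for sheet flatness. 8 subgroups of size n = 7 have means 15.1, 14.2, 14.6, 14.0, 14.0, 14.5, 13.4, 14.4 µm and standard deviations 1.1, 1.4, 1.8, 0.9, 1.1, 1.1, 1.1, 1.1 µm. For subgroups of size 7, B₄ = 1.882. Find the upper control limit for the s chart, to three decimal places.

s̄ = (1.1 + 1.4 + 1.8 + 0.9 + 1.1 + 1.1 + 1.1 + 1.1) / 8 = 1.2000
UCL_s = B₄·s̄ = 1.882 × 1.2000 = 2.2584

2.258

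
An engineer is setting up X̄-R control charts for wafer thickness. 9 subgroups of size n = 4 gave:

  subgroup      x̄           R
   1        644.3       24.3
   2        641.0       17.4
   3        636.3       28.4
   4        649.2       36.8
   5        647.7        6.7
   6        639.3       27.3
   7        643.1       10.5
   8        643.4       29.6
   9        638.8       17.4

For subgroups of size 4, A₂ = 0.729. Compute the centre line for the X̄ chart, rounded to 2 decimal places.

642.57

X̄̄ = (644.3 + 641.0 + 636.3 + 649.2 + 647.7 + 639.3 + 643.1 + 643.4 + 638.8) / 9 = 5783.1000 / 9 = 642.5667
CL = X̄̄ = 642.5667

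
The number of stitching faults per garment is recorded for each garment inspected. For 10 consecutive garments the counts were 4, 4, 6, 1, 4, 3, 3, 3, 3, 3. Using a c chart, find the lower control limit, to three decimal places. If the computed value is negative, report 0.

0.000

c̄ = (4 + 4 + 6 + 1 + 4 + 3 + 3 + 3 + 3 + 3) / 10 = 34 / 10 = 3.4000
LCL = c̄ − 3√c̄ = 3.4000 − 3 × 1.8439 = -2.1317 → 0 (cannot be negative)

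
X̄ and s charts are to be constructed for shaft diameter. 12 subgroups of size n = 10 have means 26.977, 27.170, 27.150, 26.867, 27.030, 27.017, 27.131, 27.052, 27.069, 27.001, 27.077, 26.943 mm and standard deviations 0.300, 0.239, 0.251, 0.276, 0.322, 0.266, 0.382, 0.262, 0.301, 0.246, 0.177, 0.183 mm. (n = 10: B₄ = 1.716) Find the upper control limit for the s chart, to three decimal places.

s̄ = (0.300 + 0.239 + 0.251 + 0.276 + 0.322 + 0.266 + 0.382 + 0.262 + 0.301 + 0.246 + 0.177 + 0.183) / 12 = 0.2671
UCL_s = B₄·s̄ = 1.716 × 0.2671 = 0.4583

0.458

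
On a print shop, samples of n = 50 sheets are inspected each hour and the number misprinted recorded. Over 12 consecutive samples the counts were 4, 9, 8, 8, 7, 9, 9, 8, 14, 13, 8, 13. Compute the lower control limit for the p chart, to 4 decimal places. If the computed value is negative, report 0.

0.0192

p̄ = Σdᵢ / (k·n) = 110 / (12 × 50) = 0.18333
LCL = p̄ − 3·√(p̄(1−p̄)/n) = 0.18333 − 3 × 0.05472 = 0.01917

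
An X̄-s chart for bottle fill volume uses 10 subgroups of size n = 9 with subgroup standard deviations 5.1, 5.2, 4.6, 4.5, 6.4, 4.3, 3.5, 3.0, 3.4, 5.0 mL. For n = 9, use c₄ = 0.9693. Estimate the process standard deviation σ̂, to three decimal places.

s̄ = (5.1 + 5.2 + 4.6 + 4.5 + 6.4 + 4.3 + 3.5 + 3.0 + 3.4 + 5.0) / 10 = 4.5000
σ̂ = s̄ / c₄ = 4.5000 / 0.9693 = 4.6425

4.643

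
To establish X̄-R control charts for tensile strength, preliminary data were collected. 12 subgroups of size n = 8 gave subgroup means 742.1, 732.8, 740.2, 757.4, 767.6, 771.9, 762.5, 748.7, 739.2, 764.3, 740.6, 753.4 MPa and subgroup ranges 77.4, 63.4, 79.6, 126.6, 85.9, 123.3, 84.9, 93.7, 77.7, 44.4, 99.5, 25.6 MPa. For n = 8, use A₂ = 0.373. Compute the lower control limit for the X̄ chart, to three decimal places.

X̄̄ = (742.1 + 732.8 + 740.2 + 757.4 + 767.6 + 771.9 + 762.5 + 748.7 + 739.2 + 764.3 + 740.6 + 753.4) / 12 = 9020.7000 / 12 = 751.7250
R̄ = (77.4 + 63.4 + 79.6 + 126.6 + 85.9 + 123.3 + 84.9 + 93.7 + 77.7 + 44.4 + 99.5 + 25.6) / 12 = 982.0000 / 12 = 81.8333
LCL = X̄̄ − A₂·R̄ = 751.7250 − 0.373 × 81.8333 = 721.2012

721.201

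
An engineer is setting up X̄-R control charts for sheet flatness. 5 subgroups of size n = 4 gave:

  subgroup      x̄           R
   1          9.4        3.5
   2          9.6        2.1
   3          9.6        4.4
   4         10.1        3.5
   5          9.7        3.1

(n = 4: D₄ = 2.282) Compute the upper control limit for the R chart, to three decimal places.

7.576

R̄ = (3.5 + 2.1 + 4.4 + 3.5 + 3.1) / 5 = 16.6000 / 5 = 3.3200
UCL_R = D₄·R̄ = 2.282 × 3.3200 = 7.5762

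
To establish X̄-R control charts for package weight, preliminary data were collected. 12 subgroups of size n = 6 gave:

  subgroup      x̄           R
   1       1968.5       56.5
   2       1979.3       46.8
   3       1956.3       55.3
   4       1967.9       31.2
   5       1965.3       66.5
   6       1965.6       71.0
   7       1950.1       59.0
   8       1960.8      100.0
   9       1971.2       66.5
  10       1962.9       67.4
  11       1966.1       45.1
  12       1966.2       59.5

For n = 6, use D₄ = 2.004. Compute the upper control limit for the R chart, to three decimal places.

121.042

R̄ = (56.5 + 46.8 + 55.3 + 31.2 + 66.5 + 71.0 + 59.0 + 100.0 + 66.5 + 67.4 + 45.1 + 59.5) / 12 = 724.8000 / 12 = 60.4000
UCL_R = D₄·R̄ = 2.004 × 60.4000 = 121.0416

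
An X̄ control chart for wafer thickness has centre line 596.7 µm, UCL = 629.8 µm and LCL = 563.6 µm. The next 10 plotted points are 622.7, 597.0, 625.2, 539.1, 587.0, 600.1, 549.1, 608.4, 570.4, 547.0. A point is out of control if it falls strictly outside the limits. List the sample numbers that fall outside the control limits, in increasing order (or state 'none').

4, 7, 10

Compare each point to [563.6, 629.8]: sample 4 = 539.1 < LCL; sample 7 = 549.1 < LCL; sample 10 = 547.0 < LCL.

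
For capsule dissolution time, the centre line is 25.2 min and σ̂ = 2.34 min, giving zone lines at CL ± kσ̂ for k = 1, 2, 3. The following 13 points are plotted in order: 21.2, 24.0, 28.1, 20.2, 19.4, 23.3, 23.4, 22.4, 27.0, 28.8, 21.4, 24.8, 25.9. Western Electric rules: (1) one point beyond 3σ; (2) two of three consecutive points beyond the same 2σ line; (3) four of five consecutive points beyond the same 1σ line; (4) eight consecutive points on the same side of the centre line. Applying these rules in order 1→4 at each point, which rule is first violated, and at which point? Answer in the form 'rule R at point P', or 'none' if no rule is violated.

rule 2 at point 5

Zone of each point (C = within 1σ̂, B = 1σ̂–2σ̂, A = 2σ̂–3σ̂, * = beyond 3σ̂; sign = side of CL): 1:-B, 2:-C, 3:+B, 4:-A, 5:-A, 6:-C, 7:-C, 8:-B, 9:+C, 10:+B, 11:-B, 12:-C, 13:+C
Rule 2 (two of three consecutive points beyond the same 2σ limit) is satisfied at point 5.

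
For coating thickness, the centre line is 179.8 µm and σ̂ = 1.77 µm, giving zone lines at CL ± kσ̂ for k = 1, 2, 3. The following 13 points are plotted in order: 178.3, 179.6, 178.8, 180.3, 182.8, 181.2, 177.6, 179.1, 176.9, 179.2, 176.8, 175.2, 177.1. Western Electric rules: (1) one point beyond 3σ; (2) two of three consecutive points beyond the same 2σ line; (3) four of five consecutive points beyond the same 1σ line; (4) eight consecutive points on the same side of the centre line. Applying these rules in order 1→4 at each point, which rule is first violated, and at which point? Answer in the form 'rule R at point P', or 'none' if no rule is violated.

Zone of each point (C = within 1σ̂, B = 1σ̂–2σ̂, A = 2σ̂–3σ̂, * = beyond 3σ̂; sign = side of CL): 1:-C, 2:-C, 3:-C, 4:+C, 5:+B, 6:+C, 7:-B, 8:-C, 9:-B, 10:-C, 11:-B, 12:-A, 13:-B
Rule 3 (four of five consecutive points beyond the same 1σ limit) is satisfied at point 13.

rule 3 at point 13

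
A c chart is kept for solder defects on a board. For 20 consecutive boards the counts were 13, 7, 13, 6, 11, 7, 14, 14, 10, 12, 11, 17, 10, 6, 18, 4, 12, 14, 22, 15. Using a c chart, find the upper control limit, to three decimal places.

22.105

c̄ = (13 + 7 + 13 + 6 + 11 + 7 + 14 + 14 + 10 + 12 + 11 + 17 + 10 + 6 + 18 + 4 + 12 + 14 + 22 + 15) / 20 = 236 / 20 = 11.8000
UCL = c̄ + 3√c̄ = 11.8000 + 3 × √11.8000 = 11.8000 + 3 × 3.4351 = 22.1053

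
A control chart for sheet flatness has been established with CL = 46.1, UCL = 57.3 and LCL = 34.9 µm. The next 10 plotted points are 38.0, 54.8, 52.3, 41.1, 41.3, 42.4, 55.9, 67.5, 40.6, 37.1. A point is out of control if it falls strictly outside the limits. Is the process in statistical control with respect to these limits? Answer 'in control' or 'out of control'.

out of control

Compare each point to [34.9, 57.3]: sample 8 = 67.5 > UCL.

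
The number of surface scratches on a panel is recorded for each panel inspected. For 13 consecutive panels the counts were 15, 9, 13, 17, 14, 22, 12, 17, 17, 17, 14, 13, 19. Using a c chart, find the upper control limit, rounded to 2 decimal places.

27.05

c̄ = (15 + 9 + 13 + 17 + 14 + 22 + 12 + 17 + 17 + 17 + 14 + 13 + 19) / 13 = 199 / 13 = 15.3077
UCL = c̄ + 3√c̄ = 15.3077 + 3 × √15.3077 = 15.3077 + 3 × 3.9125 = 27.0452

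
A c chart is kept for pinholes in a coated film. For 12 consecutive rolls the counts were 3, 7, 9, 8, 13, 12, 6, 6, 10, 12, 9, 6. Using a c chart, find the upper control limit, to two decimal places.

c̄ = (3 + 7 + 9 + 8 + 13 + 12 + 6 + 6 + 10 + 12 + 9 + 6) / 12 = 101 / 12 = 8.4167
UCL = c̄ + 3√c̄ = 8.4167 + 3 × √8.4167 = 8.4167 + 3 × 2.9011 = 17.1201

17.12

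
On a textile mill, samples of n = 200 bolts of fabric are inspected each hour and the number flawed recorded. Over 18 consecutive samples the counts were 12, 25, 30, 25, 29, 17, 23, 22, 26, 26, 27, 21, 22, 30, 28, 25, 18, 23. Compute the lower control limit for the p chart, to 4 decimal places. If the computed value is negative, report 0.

0.0504

p̄ = Σdᵢ / (k·n) = 429 / (18 × 200) = 0.11917
LCL = p̄ − 3·√(p̄(1−p̄)/n) = 0.11917 − 3 × 0.02291 = 0.05044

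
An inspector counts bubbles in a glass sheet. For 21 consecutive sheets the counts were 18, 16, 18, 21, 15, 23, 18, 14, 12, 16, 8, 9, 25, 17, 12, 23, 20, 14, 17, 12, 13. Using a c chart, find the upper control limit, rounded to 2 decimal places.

c̄ = (18 + 16 + 18 + 21 + 15 + 23 + 18 + 14 + 12 + 16 + 8 + 9 + 25 + 17 + 12 + 23 + 20 + 14 + 17 + 12 + 13) / 21 = 341 / 21 = 16.2381
UCL = c̄ + 3√c̄ = 16.2381 + 3 × √16.2381 = 16.2381 + 3 × 4.0297 = 28.3271

28.33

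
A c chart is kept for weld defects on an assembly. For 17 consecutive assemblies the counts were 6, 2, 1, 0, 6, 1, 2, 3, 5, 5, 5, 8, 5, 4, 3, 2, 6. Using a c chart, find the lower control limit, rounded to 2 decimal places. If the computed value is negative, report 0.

c̄ = (6 + 2 + 1 + 0 + 6 + 1 + 2 + 3 + 5 + 5 + 5 + 8 + 5 + 4 + 3 + 2 + 6) / 17 = 64 / 17 = 3.7647
LCL = c̄ − 3√c̄ = 3.7647 − 3 × 1.9403 = -2.0561 → 0 (cannot be negative)

0.00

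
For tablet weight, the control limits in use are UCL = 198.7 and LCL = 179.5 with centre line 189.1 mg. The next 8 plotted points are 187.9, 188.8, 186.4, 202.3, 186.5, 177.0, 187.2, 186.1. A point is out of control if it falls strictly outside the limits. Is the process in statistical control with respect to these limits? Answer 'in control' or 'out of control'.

Compare each point to [179.5, 198.7]: sample 4 = 202.3 > UCL; sample 6 = 177.0 < LCL.

out of control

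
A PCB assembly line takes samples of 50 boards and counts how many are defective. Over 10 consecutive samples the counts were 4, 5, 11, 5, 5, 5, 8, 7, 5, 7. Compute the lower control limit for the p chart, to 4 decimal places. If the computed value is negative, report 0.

p̄ = Σdᵢ / (k·n) = 62 / (10 × 50) = 0.12400
LCL = p̄ − 3·√(p̄(1−p̄)/n) = 0.12400 − 3 × 0.04661 = -0.01583 → 0 (negative, so LCL = 0)

0.0000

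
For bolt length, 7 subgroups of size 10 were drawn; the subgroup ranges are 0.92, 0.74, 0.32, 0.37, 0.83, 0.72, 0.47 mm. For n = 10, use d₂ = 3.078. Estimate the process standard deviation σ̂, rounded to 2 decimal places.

0.20

R̄ = (0.92 + 0.74 + 0.32 + 0.37 + 0.83 + 0.72 + 0.47) / 7 = 0.6243
σ̂ = R̄ / d₂ = 0.6243 / 3.078 = 0.2028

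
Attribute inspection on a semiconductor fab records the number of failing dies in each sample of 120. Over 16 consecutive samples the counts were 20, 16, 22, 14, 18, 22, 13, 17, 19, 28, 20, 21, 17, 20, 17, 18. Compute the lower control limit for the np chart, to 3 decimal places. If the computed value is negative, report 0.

6.910

p̄ = Σdᵢ / (k·n) = 302 / (16 × 120) = 0.15729
LCL = np̄ − 3·√(np̄(1−p̄)) = 18.8750 − 3 × 3.9882 = 6.9103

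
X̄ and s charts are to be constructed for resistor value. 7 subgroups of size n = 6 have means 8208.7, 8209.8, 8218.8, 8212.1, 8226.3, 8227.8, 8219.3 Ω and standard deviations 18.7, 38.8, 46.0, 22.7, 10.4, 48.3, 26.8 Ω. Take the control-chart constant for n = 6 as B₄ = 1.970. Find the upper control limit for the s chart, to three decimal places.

s̄ = (18.7 + 38.8 + 46.0 + 22.7 + 10.4 + 48.3 + 26.8) / 7 = 30.2429
UCL_s = B₄·s̄ = 1.970 × 30.2429 = 59.5784

59.578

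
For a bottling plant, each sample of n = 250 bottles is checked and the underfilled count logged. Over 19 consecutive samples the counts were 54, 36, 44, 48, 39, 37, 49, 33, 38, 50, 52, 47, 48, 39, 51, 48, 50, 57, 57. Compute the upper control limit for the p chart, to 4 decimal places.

p̄ = Σdᵢ / (k·n) = 877 / (19 × 250) = 0.18463
UCL = p̄ + 3·√(p̄(1−p̄)/n) = 0.18463 + 3 × √(0.18463×0.81537/250) = 0.18463 + 3 × 0.02454 = 0.25825

0.2582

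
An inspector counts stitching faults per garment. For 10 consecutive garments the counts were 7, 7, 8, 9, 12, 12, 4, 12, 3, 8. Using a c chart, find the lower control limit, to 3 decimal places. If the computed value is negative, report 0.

c̄ = (7 + 7 + 8 + 9 + 12 + 12 + 4 + 12 + 3 + 8) / 10 = 82 / 10 = 8.2000
LCL = c̄ − 3√c̄ = 8.2000 − 3 × 2.8636 = -0.3907 → 0 (cannot be negative)

0.000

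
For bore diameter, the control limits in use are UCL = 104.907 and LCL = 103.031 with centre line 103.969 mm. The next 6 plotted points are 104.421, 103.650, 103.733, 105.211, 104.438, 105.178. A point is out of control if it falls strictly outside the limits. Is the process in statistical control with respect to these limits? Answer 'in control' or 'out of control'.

Compare each point to [103.031, 104.907]: sample 4 = 105.211 > UCL; sample 6 = 105.178 > UCL.

out of control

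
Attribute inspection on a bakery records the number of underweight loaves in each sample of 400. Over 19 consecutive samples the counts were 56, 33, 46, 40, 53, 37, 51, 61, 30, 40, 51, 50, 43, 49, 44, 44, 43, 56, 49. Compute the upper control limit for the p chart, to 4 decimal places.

0.1632

p̄ = Σdᵢ / (k·n) = 876 / (19 × 400) = 0.11526
UCL = p̄ + 3·√(p̄(1−p̄)/n) = 0.11526 + 3 × √(0.11526×0.88474/400) = 0.11526 + 3 × 0.01597 = 0.16316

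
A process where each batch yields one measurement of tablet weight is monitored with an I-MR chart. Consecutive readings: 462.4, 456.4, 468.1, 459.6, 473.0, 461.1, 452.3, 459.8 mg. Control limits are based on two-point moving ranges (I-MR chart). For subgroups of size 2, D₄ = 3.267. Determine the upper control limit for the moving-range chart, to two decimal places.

31.64

Moving ranges: 6.0, 11.7, 8.5, 13.4, 11.9, 8.8, 7.5; M̄R̄ = 67.8000 / 7 = 9.6857
UCL_MR = D₄·M̄R̄ = 3.267 × 9.6857 = 31.6432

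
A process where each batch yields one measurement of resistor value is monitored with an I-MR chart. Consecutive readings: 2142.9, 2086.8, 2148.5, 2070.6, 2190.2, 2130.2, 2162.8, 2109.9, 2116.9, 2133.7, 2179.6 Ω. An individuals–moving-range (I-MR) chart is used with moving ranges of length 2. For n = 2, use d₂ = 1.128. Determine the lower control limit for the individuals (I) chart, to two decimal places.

X̄ = (2142.9 + 2086.8 + 2148.5 + 2070.6 + 2190.2 + 2130.2 + 2162.8 + 2109.9 + 2116.9 + 2133.7 + 2179.6) / 11 = 2133.8273
Moving ranges: 56.1, 61.7, 77.9, 119.6, 60.0, 32.6, 52.9, 7.0, 16.8, 45.9; M̄R̄ = 530.5000 / 10 = 53.0500
LCL = X̄ − 3·M̄R̄/d₂ = 2133.8273 − 3 × 53.0500 / 1.128 = 1992.7368

1992.74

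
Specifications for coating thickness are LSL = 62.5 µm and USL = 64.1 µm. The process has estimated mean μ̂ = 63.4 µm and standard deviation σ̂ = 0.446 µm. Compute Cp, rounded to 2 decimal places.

Cp = (USL − LSL) / (6σ̂) = (64.1 − 62.5) / (6 × 0.446) = 1.6000 / 2.6760 = 0.5979

0.60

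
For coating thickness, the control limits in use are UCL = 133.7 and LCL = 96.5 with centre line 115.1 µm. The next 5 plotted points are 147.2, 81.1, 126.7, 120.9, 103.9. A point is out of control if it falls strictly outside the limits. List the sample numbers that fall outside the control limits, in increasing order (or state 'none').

1, 2

Compare each point to [96.5, 133.7]: sample 1 = 147.2 > UCL; sample 2 = 81.1 < LCL.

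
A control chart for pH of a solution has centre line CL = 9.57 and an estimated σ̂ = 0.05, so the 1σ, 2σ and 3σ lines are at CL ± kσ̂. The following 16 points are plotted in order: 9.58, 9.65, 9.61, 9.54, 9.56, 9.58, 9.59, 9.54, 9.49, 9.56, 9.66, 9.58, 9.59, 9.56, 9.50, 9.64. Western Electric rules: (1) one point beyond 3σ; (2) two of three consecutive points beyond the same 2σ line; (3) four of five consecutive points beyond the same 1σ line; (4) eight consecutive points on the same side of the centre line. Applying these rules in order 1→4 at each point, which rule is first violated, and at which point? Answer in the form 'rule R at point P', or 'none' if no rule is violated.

none

Zone of each point (C = within 1σ̂, B = 1σ̂–2σ̂, A = 2σ̂–3σ̂, * = beyond 3σ̂; sign = side of CL): 1:+C, 2:+B, 3:+C, 4:-C, 5:-C, 6:+C, 7:+C, 8:-C, 9:-B, 10:-C, 11:+B, 12:+C, 13:+C, 14:-C, 15:-B, 16:+B
No rule fires across all 16 points.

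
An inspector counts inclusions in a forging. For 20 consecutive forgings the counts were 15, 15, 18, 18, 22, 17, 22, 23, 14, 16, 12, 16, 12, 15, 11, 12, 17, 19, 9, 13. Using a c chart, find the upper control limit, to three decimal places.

c̄ = (15 + 15 + 18 + 18 + 22 + 17 + 22 + 23 + 14 + 16 + 12 + 16 + 12 + 15 + 11 + 12 + 17 + 19 + 9 + 13) / 20 = 316 / 20 = 15.8000
UCL = c̄ + 3√c̄ = 15.8000 + 3 × √15.8000 = 15.8000 + 3 × 3.9749 = 27.7248

27.725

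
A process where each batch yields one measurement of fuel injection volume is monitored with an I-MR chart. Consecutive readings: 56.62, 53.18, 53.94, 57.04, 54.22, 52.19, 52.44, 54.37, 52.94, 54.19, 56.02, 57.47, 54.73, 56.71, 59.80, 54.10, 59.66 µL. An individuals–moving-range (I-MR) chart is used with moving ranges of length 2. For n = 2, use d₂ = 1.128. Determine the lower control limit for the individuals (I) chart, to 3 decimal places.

X̄ = (56.62 + 53.18 + 53.94 + 57.04 + 54.22 + 52.19 + 52.44 + 54.37 + 52.94 + 54.19 + 56.02 + 57.47 + 54.73 + 56.71 + 59.80 + 54.10 + 59.66) / 17 = 55.2718
Moving ranges: 3.44, 0.76, 3.10, 2.82, 2.03, 0.25, 1.93, 1.43, 1.25, 1.83, 1.45, 2.74, 1.98, 3.09, 5.70, 5.56; M̄R̄ = 39.3600 / 16 = 2.4600
LCL = X̄ − 3·M̄R̄/d₂ = 55.2718 − 3 × 2.4600 / 1.128 = 48.7292

48.729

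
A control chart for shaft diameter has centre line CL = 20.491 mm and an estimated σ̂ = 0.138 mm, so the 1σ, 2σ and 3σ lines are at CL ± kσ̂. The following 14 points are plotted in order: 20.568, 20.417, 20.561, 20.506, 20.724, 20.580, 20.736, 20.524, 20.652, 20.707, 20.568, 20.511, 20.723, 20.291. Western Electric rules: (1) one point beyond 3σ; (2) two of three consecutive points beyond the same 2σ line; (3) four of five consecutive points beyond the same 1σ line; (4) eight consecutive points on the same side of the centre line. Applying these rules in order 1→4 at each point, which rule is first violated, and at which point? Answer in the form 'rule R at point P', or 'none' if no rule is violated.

Zone of each point (C = within 1σ̂, B = 1σ̂–2σ̂, A = 2σ̂–3σ̂, * = beyond 3σ̂; sign = side of CL): 1:+C, 2:-C, 3:+C, 4:+C, 5:+B, 6:+C, 7:+B, 8:+C, 9:+B, 10:+B, 11:+C, 12:+C, 13:+B, 14:-B
Rule 4 (eight consecutive points on the same side of the centre line) is satisfied at point 10.

rule 4 at point 10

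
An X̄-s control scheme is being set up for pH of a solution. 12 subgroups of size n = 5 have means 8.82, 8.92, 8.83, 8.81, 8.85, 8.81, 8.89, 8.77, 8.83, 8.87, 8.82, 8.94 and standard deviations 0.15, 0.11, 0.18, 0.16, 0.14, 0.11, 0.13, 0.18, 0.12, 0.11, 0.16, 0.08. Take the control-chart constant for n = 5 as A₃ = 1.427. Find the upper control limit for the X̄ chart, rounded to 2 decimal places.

9.04

X̄̄ = (8.82 + 8.92 + 8.83 + 8.81 + 8.85 + 8.81 + 8.89 + 8.77 + 8.83 + 8.87 + 8.82 + 8.94) / 12 = 8.8467
s̄ = (0.15 + 0.11 + 0.18 + 0.16 + 0.14 + 0.11 + 0.13 + 0.18 + 0.12 + 0.11 + 0.16 + 0.08) / 12 = 0.1358
UCL = X̄̄ + A₃·s̄ = 8.8467 + 1.427 × 0.1358 = 9.0405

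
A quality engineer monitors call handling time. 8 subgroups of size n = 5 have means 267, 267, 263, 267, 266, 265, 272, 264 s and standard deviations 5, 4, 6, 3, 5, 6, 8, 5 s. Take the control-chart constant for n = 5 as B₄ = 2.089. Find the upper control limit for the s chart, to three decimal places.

s̄ = (5 + 4 + 6 + 3 + 5 + 6 + 8 + 5) / 8 = 5.2500
UCL_s = B₄·s̄ = 2.089 × 5.2500 = 10.9672

10.967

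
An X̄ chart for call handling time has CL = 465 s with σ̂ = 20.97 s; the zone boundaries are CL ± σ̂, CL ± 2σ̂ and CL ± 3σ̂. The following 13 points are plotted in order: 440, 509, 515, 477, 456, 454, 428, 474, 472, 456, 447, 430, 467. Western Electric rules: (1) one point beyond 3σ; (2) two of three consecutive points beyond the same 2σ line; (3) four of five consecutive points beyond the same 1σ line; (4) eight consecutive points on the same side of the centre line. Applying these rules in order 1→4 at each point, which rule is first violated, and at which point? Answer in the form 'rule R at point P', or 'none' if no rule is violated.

rule 2 at point 3

Zone of each point (C = within 1σ̂, B = 1σ̂–2σ̂, A = 2σ̂–3σ̂, * = beyond 3σ̂; sign = side of CL): 1:-B, 2:+A, 3:+A, 4:+C, 5:-C, 6:-C, 7:-B, 8:+C, 9:+C, 10:-C, 11:-C, 12:-B, 13:+C
Rule 2 (two of three consecutive points beyond the same 2σ limit) is satisfied at point 3.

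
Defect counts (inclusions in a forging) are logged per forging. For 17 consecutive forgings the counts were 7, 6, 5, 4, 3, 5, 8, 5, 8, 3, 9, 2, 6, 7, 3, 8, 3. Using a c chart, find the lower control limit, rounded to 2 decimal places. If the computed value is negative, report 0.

0.00

c̄ = (7 + 6 + 5 + 4 + 3 + 5 + 8 + 5 + 8 + 3 + 9 + 2 + 6 + 7 + 3 + 8 + 3) / 17 = 92 / 17 = 5.4118
LCL = c̄ − 3√c̄ = 5.4118 − 3 × 2.3263 = -1.5672 → 0 (cannot be negative)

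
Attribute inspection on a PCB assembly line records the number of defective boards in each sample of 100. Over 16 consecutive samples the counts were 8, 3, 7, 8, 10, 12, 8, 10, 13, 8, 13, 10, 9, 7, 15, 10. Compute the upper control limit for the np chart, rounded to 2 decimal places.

18.21

p̄ = Σdᵢ / (k·n) = 151 / (16 × 100) = 0.09438
UCL = np̄ + 3·√(np̄(1−p̄)) = 9.4375 + 3 × √(9.4375×0.90563) = 9.4375 + 3 × 2.9235 = 18.2080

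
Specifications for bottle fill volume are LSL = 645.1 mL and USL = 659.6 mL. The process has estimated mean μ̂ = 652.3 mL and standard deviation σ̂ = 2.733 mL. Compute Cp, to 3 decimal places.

0.884

Cp = (USL − LSL) / (6σ̂) = (659.6 − 645.1) / (6 × 2.733) = 14.5000 / 16.3980 = 0.8843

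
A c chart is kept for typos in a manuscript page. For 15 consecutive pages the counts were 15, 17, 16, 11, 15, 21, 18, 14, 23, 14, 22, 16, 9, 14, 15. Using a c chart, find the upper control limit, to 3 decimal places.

c̄ = (15 + 17 + 16 + 11 + 15 + 21 + 18 + 14 + 23 + 14 + 22 + 16 + 9 + 14 + 15) / 15 = 240 / 15 = 16.0000
UCL = c̄ + 3√c̄ = 16.0000 + 3 × √16.0000 = 16.0000 + 3 × 4.0000 = 28.0000

28.000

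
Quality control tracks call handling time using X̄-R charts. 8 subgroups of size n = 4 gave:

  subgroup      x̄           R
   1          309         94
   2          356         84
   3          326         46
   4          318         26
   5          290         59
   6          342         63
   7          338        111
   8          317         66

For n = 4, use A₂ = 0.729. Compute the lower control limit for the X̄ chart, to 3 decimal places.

274.472

X̄̄ = (309 + 356 + 326 + 318 + 290 + 342 + 338 + 317) / 8 = 2596.0000 / 8 = 324.5000
R̄ = (94 + 84 + 46 + 26 + 59 + 63 + 111 + 66) / 8 = 549.0000 / 8 = 68.6250
LCL = X̄̄ − A₂·R̄ = 324.5000 − 0.729 × 68.6250 = 274.4724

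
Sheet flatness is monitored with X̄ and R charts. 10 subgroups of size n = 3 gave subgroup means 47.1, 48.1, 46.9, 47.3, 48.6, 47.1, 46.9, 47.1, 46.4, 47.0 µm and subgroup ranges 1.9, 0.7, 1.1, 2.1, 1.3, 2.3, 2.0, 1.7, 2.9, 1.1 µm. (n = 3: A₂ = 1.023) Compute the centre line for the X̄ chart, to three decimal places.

47.250

X̄̄ = (47.1 + 48.1 + 46.9 + 47.3 + 48.6 + 47.1 + 46.9 + 47.1 + 46.4 + 47.0) / 10 = 472.5000 / 10 = 47.2500
CL = X̄̄ = 47.2500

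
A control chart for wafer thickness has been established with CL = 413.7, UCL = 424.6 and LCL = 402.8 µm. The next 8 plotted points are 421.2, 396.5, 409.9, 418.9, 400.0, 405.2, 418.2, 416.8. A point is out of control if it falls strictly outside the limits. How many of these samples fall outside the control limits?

Compare each point to [402.8, 424.6]: sample 2 = 396.5 < LCL; sample 5 = 400.0 < LCL.

2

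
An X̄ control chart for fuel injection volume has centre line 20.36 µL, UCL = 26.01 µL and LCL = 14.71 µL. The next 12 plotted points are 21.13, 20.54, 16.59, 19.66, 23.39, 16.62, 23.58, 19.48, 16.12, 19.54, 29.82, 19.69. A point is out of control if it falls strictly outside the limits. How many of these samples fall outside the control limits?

1

Compare each point to [14.71, 26.01]: sample 11 = 29.82 > UCL.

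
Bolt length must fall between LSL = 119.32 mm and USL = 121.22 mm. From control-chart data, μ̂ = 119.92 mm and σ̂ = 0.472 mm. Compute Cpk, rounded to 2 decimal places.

Cpu = (USL − μ̂) / (3σ̂) = (121.22 − 119.92) / (3 × 0.472) = 0.9181; Cpl = (μ̂ − LSL) / (3σ̂) = (119.92 − 119.32) / (3 × 0.472) = 0.4237; Cpk = min(Cpu, Cpl) = 0.4237

0.42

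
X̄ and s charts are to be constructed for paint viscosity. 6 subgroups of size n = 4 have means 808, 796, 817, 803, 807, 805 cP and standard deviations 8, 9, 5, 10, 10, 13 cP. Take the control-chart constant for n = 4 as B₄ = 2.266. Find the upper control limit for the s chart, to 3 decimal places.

20.772

s̄ = (8 + 9 + 5 + 10 + 10 + 13) / 6 = 9.1667
UCL_s = B₄·s̄ = 2.266 × 9.1667 = 20.7717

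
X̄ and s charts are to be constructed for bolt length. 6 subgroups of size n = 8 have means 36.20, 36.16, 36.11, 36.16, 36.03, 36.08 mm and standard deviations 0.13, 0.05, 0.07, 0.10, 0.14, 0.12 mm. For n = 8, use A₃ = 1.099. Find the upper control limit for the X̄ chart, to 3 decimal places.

36.235

X̄̄ = (36.20 + 36.16 + 36.11 + 36.16 + 36.03 + 36.08) / 6 = 36.1233
s̄ = (0.13 + 0.05 + 0.07 + 0.10 + 0.14 + 0.12) / 6 = 0.1017
UCL = X̄̄ + A₃·s̄ = 36.1233 + 1.099 × 0.1017 = 36.2351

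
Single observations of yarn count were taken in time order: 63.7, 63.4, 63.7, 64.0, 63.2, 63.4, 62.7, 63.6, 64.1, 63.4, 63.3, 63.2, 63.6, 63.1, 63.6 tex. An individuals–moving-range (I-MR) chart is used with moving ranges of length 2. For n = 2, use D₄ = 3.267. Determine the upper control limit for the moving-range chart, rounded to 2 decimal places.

1.47

Moving ranges: 0.3, 0.3, 0.3, 0.8, 0.2, 0.7, 0.9, 0.5, 0.7, 0.1, 0.1, 0.4, 0.5, 0.5; M̄R̄ = 6.3000 / 14 = 0.4500
UCL_MR = D₄·M̄R̄ = 3.267 × 0.4500 = 1.4702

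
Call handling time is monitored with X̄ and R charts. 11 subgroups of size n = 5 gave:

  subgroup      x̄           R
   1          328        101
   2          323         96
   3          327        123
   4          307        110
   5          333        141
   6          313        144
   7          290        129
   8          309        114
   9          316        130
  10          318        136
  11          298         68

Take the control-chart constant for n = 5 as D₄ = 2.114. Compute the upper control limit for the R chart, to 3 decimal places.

R̄ = (101 + 96 + 123 + 110 + 141 + 144 + 129 + 114 + 130 + 136 + 68) / 11 = 1292.0000 / 11 = 117.4545
UCL_R = D₄·R̄ = 2.114 × 117.4545 = 248.2989

248.299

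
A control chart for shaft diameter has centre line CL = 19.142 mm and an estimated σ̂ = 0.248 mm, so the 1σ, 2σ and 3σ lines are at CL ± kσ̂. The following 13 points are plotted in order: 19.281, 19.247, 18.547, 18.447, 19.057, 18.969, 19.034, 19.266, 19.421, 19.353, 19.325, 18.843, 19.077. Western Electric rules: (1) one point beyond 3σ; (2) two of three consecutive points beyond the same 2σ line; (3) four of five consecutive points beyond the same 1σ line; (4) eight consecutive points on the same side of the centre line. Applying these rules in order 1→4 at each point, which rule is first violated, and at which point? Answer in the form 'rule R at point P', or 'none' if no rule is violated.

rule 2 at point 4

Zone of each point (C = within 1σ̂, B = 1σ̂–2σ̂, A = 2σ̂–3σ̂, * = beyond 3σ̂; sign = side of CL): 1:+C, 2:+C, 3:-A, 4:-A, 5:-C, 6:-C, 7:-C, 8:+C, 9:+B, 10:+C, 11:+C, 12:-B, 13:-C
Rule 2 (two of three consecutive points beyond the same 2σ limit) is satisfied at point 4.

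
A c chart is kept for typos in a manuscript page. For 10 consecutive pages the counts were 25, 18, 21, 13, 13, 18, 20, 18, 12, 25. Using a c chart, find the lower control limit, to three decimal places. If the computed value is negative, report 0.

c̄ = (25 + 18 + 21 + 13 + 13 + 18 + 20 + 18 + 12 + 25) / 10 = 183 / 10 = 18.3000
LCL = c̄ − 3√c̄ = 18.3000 − 3 × 4.2778 = 5.4665

5.466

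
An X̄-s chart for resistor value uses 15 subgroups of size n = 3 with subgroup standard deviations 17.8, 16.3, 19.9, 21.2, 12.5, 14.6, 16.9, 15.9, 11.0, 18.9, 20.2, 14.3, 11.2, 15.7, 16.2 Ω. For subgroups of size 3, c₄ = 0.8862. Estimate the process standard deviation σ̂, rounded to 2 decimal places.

18.25

s̄ = (17.8 + 16.3 + 19.9 + 21.2 + 12.5 + 14.6 + 16.9 + 15.9 + 11.0 + 18.9 + 20.2 + 14.3 + 11.2 + 15.7 + 16.2) / 15 = 16.1733
σ̂ = s̄ / c₄ = 16.1733 / 0.8862 = 18.2502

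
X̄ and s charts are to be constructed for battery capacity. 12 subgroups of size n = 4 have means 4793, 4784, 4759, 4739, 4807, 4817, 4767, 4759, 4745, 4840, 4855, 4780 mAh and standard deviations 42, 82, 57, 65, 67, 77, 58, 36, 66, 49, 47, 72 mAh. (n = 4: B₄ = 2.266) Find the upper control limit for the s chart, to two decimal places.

135.58

s̄ = (42 + 82 + 57 + 65 + 67 + 77 + 58 + 36 + 66 + 49 + 47 + 72) / 12 = 59.8333
UCL_s = B₄·s̄ = 2.266 × 59.8333 = 135.5823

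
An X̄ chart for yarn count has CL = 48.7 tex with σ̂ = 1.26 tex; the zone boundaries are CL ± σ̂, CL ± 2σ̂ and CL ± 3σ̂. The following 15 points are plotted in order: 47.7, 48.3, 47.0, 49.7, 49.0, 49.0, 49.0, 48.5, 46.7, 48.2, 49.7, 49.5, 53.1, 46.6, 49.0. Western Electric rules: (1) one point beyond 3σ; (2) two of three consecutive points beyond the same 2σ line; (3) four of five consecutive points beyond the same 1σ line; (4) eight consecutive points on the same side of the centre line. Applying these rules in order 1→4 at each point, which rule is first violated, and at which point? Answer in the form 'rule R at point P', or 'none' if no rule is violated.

rule 1 at point 13

Zone of each point (C = within 1σ̂, B = 1σ̂–2σ̂, A = 2σ̂–3σ̂, * = beyond 3σ̂; sign = side of CL): 1:-C, 2:-C, 3:-B, 4:+C, 5:+C, 6:+C, 7:+C, 8:-C, 9:-B, 10:-C, 11:+C, 12:+C, 13:+*, 14:-B, 15:+C
Rule 1 (one point beyond the 3σ limits) is satisfied at point 13.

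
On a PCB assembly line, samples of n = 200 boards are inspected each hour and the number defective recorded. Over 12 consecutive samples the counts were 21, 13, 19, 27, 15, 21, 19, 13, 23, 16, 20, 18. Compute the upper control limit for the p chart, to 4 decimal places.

p̄ = Σdᵢ / (k·n) = 225 / (12 × 200) = 0.09375
UCL = p̄ + 3·√(p̄(1−p̄)/n) = 0.09375 + 3 × √(0.09375×0.90625/200) = 0.09375 + 3 × 0.02061 = 0.15558

0.1556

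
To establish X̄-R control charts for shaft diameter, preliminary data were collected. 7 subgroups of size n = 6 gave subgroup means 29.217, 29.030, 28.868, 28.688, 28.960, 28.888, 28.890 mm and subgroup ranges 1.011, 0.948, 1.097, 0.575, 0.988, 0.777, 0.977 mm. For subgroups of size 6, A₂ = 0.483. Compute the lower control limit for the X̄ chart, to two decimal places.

28.49

X̄̄ = (29.217 + 29.030 + 28.868 + 28.688 + 28.960 + 28.888 + 28.890) / 7 = 202.5410 / 7 = 28.9344
R̄ = (1.011 + 0.948 + 1.097 + 0.575 + 0.988 + 0.777 + 0.977) / 7 = 6.3730 / 7 = 0.9104
LCL = X̄̄ − A₂·R̄ = 28.9344 − 0.483 × 0.9104 = 28.4947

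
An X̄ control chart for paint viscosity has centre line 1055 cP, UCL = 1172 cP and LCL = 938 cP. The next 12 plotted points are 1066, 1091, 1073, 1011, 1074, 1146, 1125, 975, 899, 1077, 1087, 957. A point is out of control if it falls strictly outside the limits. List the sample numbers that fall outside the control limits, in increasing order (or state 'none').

Compare each point to [938, 1172]: sample 9 = 899 < LCL.

9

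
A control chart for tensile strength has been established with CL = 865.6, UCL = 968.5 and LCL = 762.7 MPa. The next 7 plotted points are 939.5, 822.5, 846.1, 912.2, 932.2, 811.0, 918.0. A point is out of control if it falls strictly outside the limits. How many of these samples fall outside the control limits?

0

All 7 points lie within [762.7, 968.5].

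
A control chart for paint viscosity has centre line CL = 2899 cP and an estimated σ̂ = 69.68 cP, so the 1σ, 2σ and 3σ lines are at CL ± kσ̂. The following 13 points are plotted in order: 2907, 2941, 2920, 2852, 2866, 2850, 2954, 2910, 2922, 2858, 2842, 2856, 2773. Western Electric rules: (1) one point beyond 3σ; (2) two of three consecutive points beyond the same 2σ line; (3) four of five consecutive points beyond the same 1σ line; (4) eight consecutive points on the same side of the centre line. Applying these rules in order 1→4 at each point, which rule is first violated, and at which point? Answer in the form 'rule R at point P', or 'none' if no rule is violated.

none

Zone of each point (C = within 1σ̂, B = 1σ̂–2σ̂, A = 2σ̂–3σ̂, * = beyond 3σ̂; sign = side of CL): 1:+C, 2:+C, 3:+C, 4:-C, 5:-C, 6:-C, 7:+C, 8:+C, 9:+C, 10:-C, 11:-C, 12:-C, 13:-B
No rule fires across all 13 points.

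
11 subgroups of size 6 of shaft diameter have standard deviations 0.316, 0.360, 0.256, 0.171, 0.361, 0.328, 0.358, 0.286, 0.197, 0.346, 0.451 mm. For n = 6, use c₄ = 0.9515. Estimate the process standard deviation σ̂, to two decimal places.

0.33

s̄ = (0.316 + 0.360 + 0.256 + 0.171 + 0.361 + 0.328 + 0.358 + 0.286 + 0.197 + 0.346 + 0.451) / 11 = 0.3118
σ̂ = s̄ / c₄ = 0.3118 / 0.9515 = 0.3277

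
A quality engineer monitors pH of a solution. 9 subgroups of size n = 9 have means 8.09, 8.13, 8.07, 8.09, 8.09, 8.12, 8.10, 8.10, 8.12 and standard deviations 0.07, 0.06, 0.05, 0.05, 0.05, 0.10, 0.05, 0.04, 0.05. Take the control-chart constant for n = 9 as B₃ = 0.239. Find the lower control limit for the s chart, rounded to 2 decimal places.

s̄ = (0.07 + 0.06 + 0.05 + 0.05 + 0.05 + 0.10 + 0.05 + 0.04 + 0.05) / 9 = 0.0578
LCL_s = B₃·s̄ = 0.239 × 0.0578 = 0.0138

0.01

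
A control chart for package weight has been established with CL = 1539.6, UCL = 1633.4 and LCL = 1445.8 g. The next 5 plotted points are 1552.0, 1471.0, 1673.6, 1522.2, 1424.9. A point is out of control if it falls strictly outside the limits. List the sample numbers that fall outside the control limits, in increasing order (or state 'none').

3, 5

Compare each point to [1445.8, 1633.4]: sample 3 = 1673.6 > UCL; sample 5 = 1424.9 < LCL.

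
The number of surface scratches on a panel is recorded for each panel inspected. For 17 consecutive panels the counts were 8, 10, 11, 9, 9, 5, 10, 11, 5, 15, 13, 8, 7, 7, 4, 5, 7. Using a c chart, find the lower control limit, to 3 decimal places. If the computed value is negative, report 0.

c̄ = (8 + 10 + 11 + 9 + 9 + 5 + 10 + 11 + 5 + 15 + 13 + 8 + 7 + 7 + 4 + 5 + 7) / 17 = 144 / 17 = 8.4706
LCL = c̄ − 3√c̄ = 8.4706 − 3 × 2.9104 = -0.2607 → 0 (cannot be negative)

0.000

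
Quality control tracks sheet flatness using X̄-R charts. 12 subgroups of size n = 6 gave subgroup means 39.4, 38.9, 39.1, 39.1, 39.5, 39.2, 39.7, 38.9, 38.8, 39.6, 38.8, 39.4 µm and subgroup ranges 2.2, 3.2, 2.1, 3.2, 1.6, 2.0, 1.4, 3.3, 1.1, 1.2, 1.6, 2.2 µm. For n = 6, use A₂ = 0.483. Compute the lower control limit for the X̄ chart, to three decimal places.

38.190

X̄̄ = (39.4 + 38.9 + 39.1 + 39.1 + 39.5 + 39.2 + 39.7 + 38.9 + 38.8 + 39.6 + 38.8 + 39.4) / 12 = 470.4000 / 12 = 39.2000
R̄ = (2.2 + 3.2 + 2.1 + 3.2 + 1.6 + 2.0 + 1.4 + 3.3 + 1.1 + 1.2 + 1.6 + 2.2) / 12 = 25.1000 / 12 = 2.0917
LCL = X̄̄ − A₂·R̄ = 39.2000 − 0.483 × 2.0917 = 38.1897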